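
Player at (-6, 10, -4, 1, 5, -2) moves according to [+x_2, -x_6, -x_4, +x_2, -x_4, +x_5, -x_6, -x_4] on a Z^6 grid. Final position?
(-6, 12, -4, -2, 6, -4)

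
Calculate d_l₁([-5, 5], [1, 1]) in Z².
10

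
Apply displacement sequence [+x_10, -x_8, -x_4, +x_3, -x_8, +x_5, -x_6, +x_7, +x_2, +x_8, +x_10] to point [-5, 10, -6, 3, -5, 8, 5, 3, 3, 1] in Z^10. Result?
(-5, 11, -5, 2, -4, 7, 6, 2, 3, 3)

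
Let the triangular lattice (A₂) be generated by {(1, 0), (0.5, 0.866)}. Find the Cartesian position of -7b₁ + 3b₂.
(-5.5, 2.598)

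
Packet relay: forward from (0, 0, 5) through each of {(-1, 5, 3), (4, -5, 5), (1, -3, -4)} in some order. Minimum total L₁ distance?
39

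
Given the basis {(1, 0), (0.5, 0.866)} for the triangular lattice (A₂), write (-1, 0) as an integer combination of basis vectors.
-b₁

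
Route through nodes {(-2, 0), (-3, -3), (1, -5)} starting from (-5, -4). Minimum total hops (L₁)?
15
(one optimal route: (-5, -4) → (-3, -3) → (-2, 0) → (1, -5))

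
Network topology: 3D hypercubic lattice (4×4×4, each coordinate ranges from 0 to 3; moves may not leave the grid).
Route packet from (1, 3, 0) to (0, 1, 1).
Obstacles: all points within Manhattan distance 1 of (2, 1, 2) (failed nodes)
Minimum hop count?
4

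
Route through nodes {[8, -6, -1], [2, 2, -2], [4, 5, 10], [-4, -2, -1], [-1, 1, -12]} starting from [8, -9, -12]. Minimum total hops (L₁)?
78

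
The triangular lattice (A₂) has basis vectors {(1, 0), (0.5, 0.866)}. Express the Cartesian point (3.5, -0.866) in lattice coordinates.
4b₁ - b₂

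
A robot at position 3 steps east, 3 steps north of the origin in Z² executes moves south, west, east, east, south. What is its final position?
(4, 1)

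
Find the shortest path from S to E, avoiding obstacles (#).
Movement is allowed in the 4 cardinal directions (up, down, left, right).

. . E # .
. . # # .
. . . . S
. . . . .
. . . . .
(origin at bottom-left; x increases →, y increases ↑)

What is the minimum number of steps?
6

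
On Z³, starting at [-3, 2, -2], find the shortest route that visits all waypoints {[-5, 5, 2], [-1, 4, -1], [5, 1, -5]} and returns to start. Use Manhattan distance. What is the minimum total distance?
42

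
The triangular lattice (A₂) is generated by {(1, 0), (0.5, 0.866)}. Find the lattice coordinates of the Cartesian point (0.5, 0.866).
b₂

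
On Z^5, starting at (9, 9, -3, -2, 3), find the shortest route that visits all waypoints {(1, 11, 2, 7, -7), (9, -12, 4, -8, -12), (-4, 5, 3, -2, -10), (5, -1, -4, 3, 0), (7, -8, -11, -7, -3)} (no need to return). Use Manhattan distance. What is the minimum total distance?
146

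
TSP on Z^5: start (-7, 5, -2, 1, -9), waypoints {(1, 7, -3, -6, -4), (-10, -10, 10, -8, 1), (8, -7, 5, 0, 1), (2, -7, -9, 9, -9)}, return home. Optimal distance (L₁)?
180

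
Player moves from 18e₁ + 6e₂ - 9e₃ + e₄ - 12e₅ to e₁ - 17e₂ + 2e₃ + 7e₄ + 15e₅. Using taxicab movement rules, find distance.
84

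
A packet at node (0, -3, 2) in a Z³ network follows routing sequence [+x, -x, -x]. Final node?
(-1, -3, 2)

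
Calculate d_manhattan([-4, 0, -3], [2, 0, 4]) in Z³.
13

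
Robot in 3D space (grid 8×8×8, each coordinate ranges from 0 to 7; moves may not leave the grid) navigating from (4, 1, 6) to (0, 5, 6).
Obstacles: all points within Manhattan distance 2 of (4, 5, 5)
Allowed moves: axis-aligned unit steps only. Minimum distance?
8
(one shortest path: (4, 1, 6) → (3, 1, 6) → (2, 1, 6) → (1, 1, 6) → (0, 1, 6) → (0, 2, 6) → (0, 3, 6) → (0, 4, 6) → (0, 5, 6))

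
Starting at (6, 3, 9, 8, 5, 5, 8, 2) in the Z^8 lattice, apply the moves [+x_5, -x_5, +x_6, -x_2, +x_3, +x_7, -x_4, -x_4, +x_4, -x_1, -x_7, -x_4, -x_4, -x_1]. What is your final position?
(4, 2, 10, 5, 5, 6, 8, 2)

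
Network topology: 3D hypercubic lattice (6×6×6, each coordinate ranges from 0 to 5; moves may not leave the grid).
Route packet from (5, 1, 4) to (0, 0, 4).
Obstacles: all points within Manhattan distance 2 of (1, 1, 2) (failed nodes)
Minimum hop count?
6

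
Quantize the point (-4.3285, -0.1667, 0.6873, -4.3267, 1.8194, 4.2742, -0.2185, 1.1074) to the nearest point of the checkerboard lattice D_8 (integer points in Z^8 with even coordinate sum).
(-4, 0, 1, -4, 2, 4, 0, 1)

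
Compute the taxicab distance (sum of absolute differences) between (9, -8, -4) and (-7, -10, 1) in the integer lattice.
23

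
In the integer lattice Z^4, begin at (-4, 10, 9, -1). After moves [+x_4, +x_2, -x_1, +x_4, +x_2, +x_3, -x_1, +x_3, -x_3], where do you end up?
(-6, 12, 10, 1)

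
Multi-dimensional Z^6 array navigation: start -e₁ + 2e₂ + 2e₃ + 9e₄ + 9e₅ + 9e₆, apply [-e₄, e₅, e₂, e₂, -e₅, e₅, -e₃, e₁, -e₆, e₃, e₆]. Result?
(0, 4, 2, 8, 10, 9)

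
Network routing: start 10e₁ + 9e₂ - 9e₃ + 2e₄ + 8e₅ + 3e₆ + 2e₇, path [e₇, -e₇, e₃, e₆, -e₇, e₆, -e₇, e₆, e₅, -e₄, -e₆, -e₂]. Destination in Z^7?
(10, 8, -8, 1, 9, 5, 0)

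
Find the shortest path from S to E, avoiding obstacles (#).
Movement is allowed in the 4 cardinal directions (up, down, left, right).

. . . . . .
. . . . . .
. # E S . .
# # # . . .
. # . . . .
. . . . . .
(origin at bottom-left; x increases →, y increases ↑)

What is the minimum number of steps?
1
(one shortest path: (3, 3) → (2, 3))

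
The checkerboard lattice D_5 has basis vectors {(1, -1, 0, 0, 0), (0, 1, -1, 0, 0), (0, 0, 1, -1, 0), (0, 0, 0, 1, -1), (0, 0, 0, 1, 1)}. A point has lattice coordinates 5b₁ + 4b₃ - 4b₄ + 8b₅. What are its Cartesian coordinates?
(5, -5, 4, 0, 12)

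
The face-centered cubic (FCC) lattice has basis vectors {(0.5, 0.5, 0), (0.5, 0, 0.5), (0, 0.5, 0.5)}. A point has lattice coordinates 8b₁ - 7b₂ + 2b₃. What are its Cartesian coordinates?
(0.5, 5, -2.5)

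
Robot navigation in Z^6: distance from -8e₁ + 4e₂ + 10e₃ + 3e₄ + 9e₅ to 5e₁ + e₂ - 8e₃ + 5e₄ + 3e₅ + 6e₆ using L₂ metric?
24.0416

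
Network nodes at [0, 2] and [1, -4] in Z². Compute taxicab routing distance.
7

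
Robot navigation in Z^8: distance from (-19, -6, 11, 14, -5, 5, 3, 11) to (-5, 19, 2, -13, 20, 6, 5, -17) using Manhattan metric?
131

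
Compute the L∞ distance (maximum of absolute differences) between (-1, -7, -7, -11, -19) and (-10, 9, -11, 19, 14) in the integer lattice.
33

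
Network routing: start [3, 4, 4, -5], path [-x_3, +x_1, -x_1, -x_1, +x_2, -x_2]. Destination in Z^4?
(2, 4, 3, -5)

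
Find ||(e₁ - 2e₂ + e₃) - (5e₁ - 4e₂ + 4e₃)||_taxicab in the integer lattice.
9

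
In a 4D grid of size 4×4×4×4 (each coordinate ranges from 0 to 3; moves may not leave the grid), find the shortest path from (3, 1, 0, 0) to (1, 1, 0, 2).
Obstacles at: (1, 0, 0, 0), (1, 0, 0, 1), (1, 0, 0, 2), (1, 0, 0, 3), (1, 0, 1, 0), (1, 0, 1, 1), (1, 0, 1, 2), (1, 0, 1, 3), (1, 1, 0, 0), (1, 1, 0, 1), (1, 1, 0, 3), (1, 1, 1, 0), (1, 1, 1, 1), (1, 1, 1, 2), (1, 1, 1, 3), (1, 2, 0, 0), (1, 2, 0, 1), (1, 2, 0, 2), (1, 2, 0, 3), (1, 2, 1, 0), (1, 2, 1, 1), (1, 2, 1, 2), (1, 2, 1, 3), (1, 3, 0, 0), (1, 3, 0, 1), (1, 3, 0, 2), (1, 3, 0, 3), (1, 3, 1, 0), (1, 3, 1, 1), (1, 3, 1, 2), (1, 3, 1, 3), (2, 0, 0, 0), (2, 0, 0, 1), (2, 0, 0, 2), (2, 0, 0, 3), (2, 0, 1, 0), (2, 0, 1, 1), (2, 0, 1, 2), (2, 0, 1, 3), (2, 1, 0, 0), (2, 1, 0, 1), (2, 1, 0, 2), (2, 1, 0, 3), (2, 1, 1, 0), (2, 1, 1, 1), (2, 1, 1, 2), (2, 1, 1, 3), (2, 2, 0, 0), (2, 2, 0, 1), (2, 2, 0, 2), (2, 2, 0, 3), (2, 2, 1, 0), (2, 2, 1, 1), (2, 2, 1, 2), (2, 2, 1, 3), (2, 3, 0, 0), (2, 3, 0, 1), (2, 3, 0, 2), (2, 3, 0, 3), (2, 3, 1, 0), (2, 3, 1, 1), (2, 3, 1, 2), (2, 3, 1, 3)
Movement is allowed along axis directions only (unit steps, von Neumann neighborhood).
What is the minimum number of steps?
10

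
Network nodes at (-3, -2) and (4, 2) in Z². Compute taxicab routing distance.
11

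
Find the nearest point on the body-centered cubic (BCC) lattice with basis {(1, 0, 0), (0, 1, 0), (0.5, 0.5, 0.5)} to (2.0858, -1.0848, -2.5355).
(2, -1, -3)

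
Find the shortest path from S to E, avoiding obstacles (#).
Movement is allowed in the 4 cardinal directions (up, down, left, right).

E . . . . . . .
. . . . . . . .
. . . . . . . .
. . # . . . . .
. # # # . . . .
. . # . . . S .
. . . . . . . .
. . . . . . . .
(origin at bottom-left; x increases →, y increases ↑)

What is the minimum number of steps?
11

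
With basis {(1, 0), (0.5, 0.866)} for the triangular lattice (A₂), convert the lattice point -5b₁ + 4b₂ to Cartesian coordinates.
(-3, 3.464)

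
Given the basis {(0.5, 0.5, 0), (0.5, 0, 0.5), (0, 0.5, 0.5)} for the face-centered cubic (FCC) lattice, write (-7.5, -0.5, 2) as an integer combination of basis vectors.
-10b₁ - 5b₂ + 9b₃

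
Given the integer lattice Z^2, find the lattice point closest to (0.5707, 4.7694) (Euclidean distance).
(1, 5)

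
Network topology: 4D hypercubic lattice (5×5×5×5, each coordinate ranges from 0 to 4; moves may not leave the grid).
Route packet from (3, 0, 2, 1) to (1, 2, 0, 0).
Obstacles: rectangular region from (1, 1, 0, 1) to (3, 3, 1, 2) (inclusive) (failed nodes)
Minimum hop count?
7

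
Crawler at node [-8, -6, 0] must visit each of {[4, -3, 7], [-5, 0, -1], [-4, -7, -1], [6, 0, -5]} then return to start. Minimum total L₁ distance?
68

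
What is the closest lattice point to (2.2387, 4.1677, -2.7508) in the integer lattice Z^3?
(2, 4, -3)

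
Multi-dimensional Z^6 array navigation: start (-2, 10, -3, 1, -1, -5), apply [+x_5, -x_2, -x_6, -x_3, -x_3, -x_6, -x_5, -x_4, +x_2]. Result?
(-2, 10, -5, 0, -1, -7)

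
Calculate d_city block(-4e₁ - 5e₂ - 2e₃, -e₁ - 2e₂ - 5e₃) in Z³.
9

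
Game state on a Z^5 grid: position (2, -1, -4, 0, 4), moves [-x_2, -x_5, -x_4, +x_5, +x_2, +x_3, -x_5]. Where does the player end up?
(2, -1, -3, -1, 3)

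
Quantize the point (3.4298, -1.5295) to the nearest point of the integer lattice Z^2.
(3, -2)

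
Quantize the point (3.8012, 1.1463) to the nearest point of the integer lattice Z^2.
(4, 1)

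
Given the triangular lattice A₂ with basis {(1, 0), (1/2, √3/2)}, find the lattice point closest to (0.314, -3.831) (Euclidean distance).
(0, -3.464)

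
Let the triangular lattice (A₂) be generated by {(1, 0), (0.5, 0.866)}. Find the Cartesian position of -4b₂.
(-2, -3.464)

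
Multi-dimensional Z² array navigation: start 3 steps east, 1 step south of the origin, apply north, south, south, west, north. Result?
(2, -1)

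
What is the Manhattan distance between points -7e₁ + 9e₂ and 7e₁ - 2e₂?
25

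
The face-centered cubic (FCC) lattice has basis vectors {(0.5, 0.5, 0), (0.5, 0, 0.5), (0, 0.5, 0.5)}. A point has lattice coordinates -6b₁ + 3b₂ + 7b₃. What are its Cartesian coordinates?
(-1.5, 0.5, 5)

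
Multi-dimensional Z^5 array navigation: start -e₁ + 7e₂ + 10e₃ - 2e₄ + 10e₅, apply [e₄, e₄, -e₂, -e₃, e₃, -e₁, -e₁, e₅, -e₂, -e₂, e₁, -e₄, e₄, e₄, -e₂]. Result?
(-2, 3, 10, 1, 11)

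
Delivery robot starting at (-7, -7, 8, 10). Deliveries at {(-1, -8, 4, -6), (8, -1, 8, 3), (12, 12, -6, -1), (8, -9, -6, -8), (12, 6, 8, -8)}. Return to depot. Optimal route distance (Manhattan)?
158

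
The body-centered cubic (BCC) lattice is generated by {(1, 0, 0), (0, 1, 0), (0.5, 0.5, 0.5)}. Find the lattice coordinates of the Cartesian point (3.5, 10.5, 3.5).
7b₂ + 7b₃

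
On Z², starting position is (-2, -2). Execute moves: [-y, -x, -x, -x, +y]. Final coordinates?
(-5, -2)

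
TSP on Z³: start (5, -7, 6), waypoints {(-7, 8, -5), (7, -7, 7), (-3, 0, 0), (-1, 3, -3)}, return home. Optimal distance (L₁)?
82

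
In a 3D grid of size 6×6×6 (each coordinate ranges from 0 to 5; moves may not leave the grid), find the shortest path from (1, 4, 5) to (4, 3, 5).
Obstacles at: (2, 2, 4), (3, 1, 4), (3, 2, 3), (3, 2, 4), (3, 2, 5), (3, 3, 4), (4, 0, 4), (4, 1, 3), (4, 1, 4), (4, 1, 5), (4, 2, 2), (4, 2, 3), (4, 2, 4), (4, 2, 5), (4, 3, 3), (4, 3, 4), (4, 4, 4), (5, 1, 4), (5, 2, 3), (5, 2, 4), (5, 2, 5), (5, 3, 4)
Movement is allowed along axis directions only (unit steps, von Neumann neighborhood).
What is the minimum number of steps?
4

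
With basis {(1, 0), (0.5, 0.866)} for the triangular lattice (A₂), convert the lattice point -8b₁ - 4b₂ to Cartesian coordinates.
(-10, -3.464)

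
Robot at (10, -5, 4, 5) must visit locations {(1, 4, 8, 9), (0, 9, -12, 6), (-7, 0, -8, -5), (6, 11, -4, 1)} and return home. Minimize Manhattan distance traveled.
152
(one optimal route: (10, -5, 4, 5) → (1, 4, 8, 9) → (0, 9, -12, 6) → (-7, 0, -8, -5) → (6, 11, -4, 1) → (10, -5, 4, 5))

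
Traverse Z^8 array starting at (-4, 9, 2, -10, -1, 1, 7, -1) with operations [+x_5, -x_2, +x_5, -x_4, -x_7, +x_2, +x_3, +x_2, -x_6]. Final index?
(-4, 10, 3, -11, 1, 0, 6, -1)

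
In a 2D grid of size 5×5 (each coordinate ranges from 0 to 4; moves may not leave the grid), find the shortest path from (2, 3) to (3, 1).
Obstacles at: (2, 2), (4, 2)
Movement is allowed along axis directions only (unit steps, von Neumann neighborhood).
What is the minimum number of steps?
3
(one shortest path: (2, 3) → (3, 3) → (3, 2) → (3, 1))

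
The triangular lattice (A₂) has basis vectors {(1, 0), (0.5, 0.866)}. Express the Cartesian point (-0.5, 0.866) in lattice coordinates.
-b₁ + b₂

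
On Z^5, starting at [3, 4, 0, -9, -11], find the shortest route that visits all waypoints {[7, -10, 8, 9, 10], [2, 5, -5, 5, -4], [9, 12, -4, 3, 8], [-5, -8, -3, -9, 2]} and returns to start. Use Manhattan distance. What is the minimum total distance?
188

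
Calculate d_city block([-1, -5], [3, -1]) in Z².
8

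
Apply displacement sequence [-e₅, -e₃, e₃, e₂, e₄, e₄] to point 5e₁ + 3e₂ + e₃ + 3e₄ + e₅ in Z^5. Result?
(5, 4, 1, 5, 0)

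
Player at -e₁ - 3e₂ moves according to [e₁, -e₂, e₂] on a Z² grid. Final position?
(0, -3)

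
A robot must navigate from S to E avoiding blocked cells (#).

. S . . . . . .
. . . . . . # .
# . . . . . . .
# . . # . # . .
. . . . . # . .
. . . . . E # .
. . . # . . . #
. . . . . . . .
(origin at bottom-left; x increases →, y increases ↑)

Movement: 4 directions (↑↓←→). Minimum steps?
9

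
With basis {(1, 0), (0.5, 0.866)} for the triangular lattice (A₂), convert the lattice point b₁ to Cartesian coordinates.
(1, 0)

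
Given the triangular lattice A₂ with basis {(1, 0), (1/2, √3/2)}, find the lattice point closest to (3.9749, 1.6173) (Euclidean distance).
(4, 1.732)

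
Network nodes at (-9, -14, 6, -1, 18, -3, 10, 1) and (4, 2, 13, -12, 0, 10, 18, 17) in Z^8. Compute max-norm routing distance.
18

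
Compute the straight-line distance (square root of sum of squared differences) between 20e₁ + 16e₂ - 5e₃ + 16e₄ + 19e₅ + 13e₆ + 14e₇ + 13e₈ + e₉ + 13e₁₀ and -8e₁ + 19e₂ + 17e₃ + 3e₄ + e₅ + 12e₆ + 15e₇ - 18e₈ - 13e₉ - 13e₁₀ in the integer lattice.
60.0417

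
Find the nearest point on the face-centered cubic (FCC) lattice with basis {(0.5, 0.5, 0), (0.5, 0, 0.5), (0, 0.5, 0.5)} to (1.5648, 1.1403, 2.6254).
(1.5, 1, 2.5)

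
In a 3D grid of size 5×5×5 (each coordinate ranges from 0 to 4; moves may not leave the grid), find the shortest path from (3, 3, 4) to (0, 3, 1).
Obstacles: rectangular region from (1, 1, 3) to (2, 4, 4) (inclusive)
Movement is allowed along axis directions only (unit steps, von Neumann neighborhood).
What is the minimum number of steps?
6
(one shortest path: (3, 3, 4) → (3, 3, 3) → (3, 3, 2) → (2, 3, 2) → (1, 3, 2) → (0, 3, 2) → (0, 3, 1))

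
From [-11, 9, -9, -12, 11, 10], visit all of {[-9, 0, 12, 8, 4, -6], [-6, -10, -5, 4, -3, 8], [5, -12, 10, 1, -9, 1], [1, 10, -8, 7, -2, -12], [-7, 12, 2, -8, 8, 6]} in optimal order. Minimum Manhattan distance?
236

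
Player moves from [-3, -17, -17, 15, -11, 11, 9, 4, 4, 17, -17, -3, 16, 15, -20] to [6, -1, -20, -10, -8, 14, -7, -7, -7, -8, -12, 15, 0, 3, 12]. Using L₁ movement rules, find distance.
205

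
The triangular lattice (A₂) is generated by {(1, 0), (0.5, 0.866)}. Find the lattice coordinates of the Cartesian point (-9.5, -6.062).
-6b₁ - 7b₂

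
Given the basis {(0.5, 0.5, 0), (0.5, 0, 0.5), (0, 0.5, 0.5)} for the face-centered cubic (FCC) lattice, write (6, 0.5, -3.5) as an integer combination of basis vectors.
10b₁ + 2b₂ - 9b₃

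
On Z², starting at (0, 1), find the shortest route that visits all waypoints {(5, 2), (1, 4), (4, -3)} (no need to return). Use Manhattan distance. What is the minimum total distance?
16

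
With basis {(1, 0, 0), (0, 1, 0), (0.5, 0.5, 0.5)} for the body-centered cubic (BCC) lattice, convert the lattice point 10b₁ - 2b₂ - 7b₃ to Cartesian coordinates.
(6.5, -5.5, -3.5)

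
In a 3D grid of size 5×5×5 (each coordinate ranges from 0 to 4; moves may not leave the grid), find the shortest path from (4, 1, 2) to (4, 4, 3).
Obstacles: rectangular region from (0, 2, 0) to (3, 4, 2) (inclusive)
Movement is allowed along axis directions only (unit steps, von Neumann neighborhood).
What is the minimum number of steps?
4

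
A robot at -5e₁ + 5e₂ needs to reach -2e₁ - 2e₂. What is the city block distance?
10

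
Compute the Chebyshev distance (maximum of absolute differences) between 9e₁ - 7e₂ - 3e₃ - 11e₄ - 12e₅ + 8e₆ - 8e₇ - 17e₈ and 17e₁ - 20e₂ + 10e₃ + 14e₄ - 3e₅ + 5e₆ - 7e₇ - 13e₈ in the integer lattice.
25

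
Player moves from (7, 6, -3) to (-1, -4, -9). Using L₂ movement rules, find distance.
14.1421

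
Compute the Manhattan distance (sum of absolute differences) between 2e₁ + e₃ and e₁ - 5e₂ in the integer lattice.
7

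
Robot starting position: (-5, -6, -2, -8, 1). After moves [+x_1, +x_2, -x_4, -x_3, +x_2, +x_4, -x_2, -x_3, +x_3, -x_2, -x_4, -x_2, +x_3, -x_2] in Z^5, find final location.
(-4, -8, -2, -9, 1)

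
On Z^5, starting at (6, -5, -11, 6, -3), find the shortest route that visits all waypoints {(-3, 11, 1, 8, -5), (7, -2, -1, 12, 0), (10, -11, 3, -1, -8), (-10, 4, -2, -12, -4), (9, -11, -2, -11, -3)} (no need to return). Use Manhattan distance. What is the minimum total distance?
152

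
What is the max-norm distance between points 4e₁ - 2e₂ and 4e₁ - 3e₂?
1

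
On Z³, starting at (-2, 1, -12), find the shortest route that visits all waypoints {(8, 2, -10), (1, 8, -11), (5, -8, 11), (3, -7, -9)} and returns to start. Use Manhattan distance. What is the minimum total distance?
98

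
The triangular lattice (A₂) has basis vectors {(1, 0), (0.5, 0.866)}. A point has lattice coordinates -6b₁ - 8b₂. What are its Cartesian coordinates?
(-10, -6.928)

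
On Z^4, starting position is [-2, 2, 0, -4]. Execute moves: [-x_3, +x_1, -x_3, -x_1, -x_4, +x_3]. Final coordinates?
(-2, 2, -1, -5)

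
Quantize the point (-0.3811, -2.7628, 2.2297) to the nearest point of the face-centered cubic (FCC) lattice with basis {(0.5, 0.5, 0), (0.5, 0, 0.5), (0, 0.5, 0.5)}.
(-0.5, -2.5, 2)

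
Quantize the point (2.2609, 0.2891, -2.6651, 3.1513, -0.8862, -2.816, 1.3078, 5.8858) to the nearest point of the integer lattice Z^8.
(2, 0, -3, 3, -1, -3, 1, 6)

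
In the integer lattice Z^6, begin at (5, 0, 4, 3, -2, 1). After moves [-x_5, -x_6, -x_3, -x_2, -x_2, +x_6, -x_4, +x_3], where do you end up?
(5, -2, 4, 2, -3, 1)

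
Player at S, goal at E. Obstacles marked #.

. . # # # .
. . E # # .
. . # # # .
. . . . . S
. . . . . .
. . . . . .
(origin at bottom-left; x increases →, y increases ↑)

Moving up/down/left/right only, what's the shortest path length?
7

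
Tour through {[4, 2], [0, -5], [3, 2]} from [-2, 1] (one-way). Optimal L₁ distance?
18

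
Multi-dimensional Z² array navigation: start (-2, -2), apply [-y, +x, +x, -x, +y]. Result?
(-1, -2)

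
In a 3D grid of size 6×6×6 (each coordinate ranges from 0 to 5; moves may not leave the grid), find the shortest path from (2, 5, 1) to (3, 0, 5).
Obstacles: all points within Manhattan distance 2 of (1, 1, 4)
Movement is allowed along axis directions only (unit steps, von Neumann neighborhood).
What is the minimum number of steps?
10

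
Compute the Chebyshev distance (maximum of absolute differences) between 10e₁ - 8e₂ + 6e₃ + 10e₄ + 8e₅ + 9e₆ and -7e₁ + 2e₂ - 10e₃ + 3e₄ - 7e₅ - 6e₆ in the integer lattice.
17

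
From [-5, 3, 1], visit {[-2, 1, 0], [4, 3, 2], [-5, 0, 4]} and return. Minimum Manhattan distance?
34
(one optimal route: (-5, 3, 1) → (4, 3, 2) → (-2, 1, 0) → (-5, 0, 4) → (-5, 3, 1))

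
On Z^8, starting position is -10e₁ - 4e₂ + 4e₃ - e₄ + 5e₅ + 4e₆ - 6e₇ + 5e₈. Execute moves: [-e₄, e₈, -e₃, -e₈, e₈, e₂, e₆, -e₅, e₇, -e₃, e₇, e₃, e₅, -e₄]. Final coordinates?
(-10, -3, 3, -3, 5, 5, -4, 6)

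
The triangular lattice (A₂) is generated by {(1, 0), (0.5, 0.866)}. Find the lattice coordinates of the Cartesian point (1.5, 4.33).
-b₁ + 5b₂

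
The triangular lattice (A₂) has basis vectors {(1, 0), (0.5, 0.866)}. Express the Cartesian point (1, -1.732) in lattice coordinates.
2b₁ - 2b₂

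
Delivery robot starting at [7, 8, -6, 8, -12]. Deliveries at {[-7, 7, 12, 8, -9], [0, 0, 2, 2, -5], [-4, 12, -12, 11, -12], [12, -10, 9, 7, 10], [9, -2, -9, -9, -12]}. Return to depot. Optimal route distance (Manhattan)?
242
(one optimal route: (7, 8, -6, 8, -12) → (-4, 12, -12, 11, -12) → (-7, 7, 12, 8, -9) → (12, -10, 9, 7, 10) → (0, 0, 2, 2, -5) → (9, -2, -9, -9, -12) → (7, 8, -6, 8, -12))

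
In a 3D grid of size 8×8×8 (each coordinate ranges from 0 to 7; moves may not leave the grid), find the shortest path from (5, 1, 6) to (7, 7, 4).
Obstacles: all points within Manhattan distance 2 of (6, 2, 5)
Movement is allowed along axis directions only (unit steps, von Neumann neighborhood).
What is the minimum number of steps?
12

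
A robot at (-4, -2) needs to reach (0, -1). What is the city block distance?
5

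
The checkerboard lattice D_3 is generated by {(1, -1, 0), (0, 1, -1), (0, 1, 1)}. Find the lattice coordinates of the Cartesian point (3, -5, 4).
3b₁ - 3b₂ + b₃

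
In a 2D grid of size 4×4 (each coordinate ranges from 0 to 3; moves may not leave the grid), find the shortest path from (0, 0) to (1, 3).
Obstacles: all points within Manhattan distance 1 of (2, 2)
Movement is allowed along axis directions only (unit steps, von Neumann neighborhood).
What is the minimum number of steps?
4
(one shortest path: (0, 0) → (0, 1) → (0, 2) → (0, 3) → (1, 3))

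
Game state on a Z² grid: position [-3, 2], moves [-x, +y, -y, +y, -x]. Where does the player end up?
(-5, 3)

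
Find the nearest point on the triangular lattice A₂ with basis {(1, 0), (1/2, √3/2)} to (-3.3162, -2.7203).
(-3.5, -2.598)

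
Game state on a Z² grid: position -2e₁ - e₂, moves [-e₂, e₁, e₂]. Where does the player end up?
(-1, -1)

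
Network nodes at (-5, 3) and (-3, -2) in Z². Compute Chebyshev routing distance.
5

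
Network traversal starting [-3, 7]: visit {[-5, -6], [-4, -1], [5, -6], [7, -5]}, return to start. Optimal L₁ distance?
50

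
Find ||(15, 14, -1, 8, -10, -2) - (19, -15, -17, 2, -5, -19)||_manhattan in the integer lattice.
77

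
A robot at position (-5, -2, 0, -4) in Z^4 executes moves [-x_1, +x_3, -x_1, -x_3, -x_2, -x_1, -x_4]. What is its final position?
(-8, -3, 0, -5)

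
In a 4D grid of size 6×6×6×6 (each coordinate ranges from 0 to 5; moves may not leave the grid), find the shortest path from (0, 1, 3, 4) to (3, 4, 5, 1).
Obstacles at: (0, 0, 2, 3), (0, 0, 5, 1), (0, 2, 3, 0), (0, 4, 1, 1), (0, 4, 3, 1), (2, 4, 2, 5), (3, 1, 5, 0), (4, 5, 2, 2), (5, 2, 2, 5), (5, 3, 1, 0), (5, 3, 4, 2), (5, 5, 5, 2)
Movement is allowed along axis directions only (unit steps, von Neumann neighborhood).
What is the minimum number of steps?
11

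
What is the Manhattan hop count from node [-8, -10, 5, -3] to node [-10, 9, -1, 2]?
32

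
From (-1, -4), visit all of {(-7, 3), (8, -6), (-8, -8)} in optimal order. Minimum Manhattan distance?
41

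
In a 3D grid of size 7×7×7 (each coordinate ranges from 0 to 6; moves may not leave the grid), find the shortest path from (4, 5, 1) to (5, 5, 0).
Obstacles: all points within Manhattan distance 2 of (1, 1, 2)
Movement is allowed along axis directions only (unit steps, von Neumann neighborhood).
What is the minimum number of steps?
2
(one shortest path: (4, 5, 1) → (5, 5, 1) → (5, 5, 0))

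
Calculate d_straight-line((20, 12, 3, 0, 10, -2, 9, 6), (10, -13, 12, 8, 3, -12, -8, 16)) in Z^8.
37.5233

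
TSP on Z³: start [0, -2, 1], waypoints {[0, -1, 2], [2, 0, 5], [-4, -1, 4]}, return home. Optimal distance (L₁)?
24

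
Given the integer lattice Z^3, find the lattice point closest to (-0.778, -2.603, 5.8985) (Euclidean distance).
(-1, -3, 6)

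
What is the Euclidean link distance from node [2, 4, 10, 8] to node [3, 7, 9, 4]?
5.19615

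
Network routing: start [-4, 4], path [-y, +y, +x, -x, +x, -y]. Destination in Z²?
(-3, 3)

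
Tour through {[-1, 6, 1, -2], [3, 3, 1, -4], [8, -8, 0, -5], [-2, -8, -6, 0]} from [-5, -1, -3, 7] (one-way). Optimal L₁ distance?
68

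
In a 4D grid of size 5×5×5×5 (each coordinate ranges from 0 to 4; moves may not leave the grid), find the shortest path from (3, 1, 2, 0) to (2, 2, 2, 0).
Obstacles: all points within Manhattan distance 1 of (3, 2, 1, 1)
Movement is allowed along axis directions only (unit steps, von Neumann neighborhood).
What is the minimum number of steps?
2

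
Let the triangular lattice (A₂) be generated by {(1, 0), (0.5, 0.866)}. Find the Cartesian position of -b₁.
(-1, 0)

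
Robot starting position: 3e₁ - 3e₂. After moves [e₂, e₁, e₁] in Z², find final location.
(5, -2)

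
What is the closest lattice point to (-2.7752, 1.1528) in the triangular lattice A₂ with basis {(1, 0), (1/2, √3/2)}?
(-2.5, 0.866)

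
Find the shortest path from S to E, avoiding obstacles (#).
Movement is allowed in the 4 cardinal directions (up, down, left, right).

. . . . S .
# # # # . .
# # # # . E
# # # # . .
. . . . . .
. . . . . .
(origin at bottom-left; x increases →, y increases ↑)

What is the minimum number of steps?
3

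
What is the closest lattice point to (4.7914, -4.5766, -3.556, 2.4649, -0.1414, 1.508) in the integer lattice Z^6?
(5, -5, -4, 2, 0, 2)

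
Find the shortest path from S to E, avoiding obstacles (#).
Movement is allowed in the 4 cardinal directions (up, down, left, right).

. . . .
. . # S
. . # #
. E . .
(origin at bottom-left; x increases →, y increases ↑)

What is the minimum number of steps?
6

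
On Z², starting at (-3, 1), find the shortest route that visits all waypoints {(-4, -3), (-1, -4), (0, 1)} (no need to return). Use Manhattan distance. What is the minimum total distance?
13
(one optimal route: (-3, 1) → (0, 1) → (-1, -4) → (-4, -3))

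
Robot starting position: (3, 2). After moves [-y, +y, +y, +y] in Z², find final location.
(3, 4)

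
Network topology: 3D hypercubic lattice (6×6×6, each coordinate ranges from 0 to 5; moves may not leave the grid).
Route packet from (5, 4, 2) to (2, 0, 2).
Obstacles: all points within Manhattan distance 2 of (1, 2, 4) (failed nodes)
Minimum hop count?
7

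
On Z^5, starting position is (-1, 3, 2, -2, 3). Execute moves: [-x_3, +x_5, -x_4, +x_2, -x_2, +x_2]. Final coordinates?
(-1, 4, 1, -3, 4)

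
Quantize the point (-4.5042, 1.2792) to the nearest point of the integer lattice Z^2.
(-5, 1)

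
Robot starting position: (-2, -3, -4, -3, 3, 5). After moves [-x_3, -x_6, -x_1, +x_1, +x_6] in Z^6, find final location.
(-2, -3, -5, -3, 3, 5)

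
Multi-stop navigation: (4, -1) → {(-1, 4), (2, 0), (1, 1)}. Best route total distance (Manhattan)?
10
(one optimal route: (4, -1) → (2, 0) → (1, 1) → (-1, 4))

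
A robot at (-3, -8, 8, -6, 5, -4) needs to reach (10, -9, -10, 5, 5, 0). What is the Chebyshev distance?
18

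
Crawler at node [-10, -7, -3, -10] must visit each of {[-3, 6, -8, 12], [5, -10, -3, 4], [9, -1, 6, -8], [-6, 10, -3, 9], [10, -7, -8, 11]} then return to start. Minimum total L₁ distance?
172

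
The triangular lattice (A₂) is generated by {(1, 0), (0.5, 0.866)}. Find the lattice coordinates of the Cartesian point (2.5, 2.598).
b₁ + 3b₂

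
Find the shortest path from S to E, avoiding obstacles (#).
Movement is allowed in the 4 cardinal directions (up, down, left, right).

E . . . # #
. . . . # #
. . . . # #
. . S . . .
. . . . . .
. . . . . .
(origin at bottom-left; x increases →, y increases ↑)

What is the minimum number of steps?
5
(one shortest path: (2, 2) → (1, 2) → (0, 2) → (0, 3) → (0, 4) → (0, 5))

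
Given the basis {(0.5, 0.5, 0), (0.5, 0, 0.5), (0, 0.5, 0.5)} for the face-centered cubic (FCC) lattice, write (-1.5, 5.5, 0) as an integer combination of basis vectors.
4b₁ - 7b₂ + 7b₃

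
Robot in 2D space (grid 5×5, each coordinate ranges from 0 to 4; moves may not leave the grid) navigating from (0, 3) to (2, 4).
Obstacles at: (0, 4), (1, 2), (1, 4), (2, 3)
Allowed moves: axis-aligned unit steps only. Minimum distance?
9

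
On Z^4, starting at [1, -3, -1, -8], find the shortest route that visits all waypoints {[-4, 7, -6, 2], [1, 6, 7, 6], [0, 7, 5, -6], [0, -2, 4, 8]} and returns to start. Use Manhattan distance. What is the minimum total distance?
102
(one optimal route: (1, -3, -1, -8) → (0, 7, 5, -6) → (-4, 7, -6, 2) → (1, 6, 7, 6) → (0, -2, 4, 8) → (1, -3, -1, -8))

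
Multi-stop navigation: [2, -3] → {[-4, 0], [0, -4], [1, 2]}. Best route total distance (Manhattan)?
17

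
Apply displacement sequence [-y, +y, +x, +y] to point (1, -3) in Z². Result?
(2, -2)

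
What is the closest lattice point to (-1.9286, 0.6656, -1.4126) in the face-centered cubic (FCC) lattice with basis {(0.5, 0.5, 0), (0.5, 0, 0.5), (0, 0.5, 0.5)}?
(-2, 0.5, -1.5)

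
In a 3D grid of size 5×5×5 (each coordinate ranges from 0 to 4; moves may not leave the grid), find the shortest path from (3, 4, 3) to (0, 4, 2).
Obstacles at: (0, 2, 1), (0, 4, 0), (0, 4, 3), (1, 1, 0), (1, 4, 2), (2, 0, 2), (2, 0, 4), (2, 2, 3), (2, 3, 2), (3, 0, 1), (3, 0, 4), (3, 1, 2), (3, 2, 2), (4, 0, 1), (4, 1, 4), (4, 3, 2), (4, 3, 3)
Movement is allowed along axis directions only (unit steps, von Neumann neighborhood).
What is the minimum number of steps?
6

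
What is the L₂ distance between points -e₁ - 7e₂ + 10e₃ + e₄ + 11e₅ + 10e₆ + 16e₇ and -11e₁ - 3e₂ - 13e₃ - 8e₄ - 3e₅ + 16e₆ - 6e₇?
37.9737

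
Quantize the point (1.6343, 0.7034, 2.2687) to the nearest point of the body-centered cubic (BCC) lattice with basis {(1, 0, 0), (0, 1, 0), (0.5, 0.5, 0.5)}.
(1.5, 0.5, 2.5)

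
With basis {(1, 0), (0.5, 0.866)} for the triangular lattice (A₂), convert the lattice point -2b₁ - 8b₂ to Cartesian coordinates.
(-6, -6.928)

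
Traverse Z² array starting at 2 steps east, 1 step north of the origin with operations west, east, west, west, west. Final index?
(-1, 1)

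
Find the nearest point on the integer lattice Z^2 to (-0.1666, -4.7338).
(0, -5)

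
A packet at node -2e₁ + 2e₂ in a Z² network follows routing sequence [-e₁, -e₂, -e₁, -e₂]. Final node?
(-4, 0)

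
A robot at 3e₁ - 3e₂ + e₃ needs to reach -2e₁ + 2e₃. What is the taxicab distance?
9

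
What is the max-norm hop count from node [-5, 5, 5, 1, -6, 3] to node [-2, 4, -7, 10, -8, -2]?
12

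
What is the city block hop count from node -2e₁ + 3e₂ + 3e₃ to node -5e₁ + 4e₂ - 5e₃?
12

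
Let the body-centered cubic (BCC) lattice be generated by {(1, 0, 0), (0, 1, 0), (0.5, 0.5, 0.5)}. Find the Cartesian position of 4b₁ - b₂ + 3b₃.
(5.5, 0.5, 1.5)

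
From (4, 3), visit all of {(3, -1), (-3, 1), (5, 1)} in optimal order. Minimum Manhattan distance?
15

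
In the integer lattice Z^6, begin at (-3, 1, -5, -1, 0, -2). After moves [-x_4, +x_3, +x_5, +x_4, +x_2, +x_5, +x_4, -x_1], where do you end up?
(-4, 2, -4, 0, 2, -2)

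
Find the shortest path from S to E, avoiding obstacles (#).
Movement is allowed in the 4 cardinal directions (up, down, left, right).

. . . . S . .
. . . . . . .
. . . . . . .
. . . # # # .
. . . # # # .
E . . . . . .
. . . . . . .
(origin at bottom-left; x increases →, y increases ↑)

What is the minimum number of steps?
9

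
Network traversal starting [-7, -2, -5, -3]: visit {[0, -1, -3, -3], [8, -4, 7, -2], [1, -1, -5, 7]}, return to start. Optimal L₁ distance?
82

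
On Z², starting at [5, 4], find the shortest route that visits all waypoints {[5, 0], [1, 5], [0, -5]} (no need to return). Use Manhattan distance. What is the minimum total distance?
24
(one optimal route: (5, 4) → (5, 0) → (1, 5) → (0, -5))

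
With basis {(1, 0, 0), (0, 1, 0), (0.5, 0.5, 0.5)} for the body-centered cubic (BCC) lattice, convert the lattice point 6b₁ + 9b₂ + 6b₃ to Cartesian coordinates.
(9, 12, 3)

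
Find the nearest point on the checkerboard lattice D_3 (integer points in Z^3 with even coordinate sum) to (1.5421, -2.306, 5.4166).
(1, -2, 5)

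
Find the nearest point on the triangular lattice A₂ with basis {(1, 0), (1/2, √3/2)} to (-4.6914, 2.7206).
(-4.5, 2.598)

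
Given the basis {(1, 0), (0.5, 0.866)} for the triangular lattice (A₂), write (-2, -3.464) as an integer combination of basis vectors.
-4b₂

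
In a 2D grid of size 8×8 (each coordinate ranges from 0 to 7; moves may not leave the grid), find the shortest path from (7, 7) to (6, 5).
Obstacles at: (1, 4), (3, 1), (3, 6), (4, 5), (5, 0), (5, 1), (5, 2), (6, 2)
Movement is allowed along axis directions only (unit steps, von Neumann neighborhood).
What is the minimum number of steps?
3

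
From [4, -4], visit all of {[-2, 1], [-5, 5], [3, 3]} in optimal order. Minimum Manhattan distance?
22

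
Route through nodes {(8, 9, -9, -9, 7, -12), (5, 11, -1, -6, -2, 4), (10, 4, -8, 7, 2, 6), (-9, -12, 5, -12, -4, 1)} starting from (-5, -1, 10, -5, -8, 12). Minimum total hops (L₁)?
181
(one optimal route: (-5, -1, 10, -5, -8, 12) → (-9, -12, 5, -12, -4, 1) → (5, 11, -1, -6, -2, 4) → (10, 4, -8, 7, 2, 6) → (8, 9, -9, -9, 7, -12))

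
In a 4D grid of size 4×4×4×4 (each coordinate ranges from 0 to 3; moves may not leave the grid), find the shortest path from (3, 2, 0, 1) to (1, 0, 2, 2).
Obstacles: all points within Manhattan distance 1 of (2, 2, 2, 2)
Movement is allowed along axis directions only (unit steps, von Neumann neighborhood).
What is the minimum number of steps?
7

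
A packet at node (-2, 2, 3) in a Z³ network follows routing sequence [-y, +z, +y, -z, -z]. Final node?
(-2, 2, 2)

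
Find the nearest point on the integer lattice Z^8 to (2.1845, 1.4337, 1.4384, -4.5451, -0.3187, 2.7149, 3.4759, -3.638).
(2, 1, 1, -5, 0, 3, 3, -4)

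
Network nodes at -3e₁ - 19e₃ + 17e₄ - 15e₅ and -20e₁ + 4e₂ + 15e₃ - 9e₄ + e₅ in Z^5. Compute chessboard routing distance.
34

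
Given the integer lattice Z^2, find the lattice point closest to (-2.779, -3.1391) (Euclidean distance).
(-3, -3)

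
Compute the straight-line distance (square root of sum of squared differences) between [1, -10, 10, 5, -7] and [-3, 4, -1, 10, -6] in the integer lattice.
18.9473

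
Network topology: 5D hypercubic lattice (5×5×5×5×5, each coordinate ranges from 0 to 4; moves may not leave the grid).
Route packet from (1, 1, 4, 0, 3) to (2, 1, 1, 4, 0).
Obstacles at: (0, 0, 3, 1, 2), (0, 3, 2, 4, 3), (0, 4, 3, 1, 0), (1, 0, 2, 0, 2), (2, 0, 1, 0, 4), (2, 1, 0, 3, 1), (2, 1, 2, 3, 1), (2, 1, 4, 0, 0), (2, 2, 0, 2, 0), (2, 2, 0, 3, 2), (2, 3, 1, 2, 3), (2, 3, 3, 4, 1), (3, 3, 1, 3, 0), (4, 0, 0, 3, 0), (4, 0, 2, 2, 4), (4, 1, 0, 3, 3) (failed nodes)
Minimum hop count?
11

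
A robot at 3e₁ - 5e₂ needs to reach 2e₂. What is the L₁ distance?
10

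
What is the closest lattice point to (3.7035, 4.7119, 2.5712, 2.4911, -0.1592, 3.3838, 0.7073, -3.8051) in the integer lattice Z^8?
(4, 5, 3, 2, 0, 3, 1, -4)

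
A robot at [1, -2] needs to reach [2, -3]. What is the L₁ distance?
2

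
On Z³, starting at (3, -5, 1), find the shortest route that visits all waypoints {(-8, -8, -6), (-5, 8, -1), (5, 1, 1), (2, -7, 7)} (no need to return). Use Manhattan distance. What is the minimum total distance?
69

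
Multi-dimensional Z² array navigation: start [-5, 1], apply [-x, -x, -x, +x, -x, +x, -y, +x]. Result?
(-6, 0)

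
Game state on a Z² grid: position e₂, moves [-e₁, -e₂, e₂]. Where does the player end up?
(-1, 1)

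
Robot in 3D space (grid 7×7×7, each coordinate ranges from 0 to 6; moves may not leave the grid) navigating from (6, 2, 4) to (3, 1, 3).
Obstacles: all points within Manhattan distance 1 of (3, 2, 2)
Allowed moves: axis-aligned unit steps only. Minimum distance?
5
(one shortest path: (6, 2, 4) → (5, 2, 4) → (4, 2, 4) → (3, 2, 4) → (3, 1, 4) → (3, 1, 3))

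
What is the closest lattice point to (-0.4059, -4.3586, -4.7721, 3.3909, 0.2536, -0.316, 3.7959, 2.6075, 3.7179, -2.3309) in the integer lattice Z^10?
(0, -4, -5, 3, 0, 0, 4, 3, 4, -2)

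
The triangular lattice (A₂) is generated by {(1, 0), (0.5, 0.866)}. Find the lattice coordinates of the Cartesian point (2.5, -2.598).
4b₁ - 3b₂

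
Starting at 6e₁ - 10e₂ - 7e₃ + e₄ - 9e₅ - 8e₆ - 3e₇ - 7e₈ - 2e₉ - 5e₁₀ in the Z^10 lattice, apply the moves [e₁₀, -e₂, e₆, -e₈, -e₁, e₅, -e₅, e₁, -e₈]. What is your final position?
(6, -11, -7, 1, -9, -7, -3, -9, -2, -4)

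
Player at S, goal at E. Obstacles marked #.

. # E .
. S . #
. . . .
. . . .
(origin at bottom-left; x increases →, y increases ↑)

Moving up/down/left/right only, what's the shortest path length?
2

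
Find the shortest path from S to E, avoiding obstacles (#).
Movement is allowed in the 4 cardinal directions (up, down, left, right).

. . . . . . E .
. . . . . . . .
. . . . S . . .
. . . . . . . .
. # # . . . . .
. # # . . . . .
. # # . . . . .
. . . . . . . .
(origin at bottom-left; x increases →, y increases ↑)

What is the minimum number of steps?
4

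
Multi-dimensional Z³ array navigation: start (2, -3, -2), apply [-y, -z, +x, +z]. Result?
(3, -4, -2)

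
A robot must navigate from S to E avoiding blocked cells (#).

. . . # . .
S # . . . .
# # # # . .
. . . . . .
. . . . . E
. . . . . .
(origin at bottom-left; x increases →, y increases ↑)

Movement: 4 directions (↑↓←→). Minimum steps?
10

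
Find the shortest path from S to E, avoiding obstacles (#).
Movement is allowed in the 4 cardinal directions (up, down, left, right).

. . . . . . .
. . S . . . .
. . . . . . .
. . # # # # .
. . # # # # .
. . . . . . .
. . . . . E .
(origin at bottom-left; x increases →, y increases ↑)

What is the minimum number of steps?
10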